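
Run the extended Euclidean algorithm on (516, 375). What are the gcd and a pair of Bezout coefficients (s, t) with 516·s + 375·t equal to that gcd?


Euclidean algorithm on (516, 375) — divide until remainder is 0:
  516 = 1 · 375 + 141
  375 = 2 · 141 + 93
  141 = 1 · 93 + 48
  93 = 1 · 48 + 45
  48 = 1 · 45 + 3
  45 = 15 · 3 + 0
gcd(516, 375) = 3.
Track Bezout coefficients alongside the remainders: start with r₀ = 516 = a·1 + b·0 (s = 1, t = 0) and r₁ = 375 = a·0 + b·1 (s = 0, t = 1); each new remainder r_{k+1} = r_{k-1} − q_k·r_k inherits s_{k+1} = s_{k-1} − q_k·s_k, t_{k+1} = t_{k-1} − q_k·t_k, so r_k = a·s_k + b·t_k at every step:
  q = 1: r = 141, s = 1 − 1·0 = 1, t = 0 − 1·1 = -1  (check: 516·1 + 375·(-1) = 141)
  q = 2: r = 93, s = 0 − 2·1 = -2, t = 1 − 2·(-1) = 3  (check: 516·(-2) + 375·3 = 93)
  q = 1: r = 48, s = 1 − 1·(-2) = 3, t = -1 − 1·3 = -4  (check: 516·3 + 375·(-4) = 48)
  q = 1: r = 45, s = -2 − 1·3 = -5, t = 3 − 1·(-4) = 7  (check: 516·(-5) + 375·7 = 45)
  q = 1: r = 3, s = 3 − 1·(-5) = 8, t = -4 − 1·7 = -11  (check: 516·8 + 375·(-11) = 3)
The row with r = 3 (the gcd) gives the Bezout coefficients s = 8, t = -11.
Result: 516 · (8) + 375 · (-11) = 3.

gcd(516, 375) = 3; s = 8, t = -11 (check: 516·8 + 375·(-11) = 3).


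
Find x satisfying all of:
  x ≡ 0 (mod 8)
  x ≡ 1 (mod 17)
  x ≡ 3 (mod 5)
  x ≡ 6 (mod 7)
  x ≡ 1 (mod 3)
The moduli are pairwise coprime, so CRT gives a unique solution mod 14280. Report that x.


Product of moduli M = 8 · 17 · 5 · 7 · 3 = 14280.
Merge one congruence at a time:
  Start: x ≡ 0 (mod 8).
  Combine with x ≡ 1 (mod 17); new modulus lcm = 136.
    Write x = 0 + 8·t and substitute into x ≡ 1 (mod 17): 8·t ≡ 1 − 0 = 1 (mod 17).
    The inverse of 8 mod 17 is 15 (since 8·15 = 120 = 7·17 + 1), so t ≡ 15·1 = 15 ≡ 15 (mod 17).
    Then x = 0 + 8·15 = 120, valid modulo lcm(8, 17) = 136: x ≡ 120 (mod 136).
  Combine with x ≡ 3 (mod 5); new modulus lcm = 680.
    Write x = 120 + 136·t and substitute into x ≡ 3 (mod 5): 136·t ≡ 3 − 120 = -117 (mod 5).
    Reduce coefficients mod 5: 1·t ≡ 3 (mod 5).
    So t ≡ 3 (mod 5).
    Then x = 120 + 136·3 = 528, valid modulo lcm(136, 5) = 680: x ≡ 528 (mod 680).
  Combine with x ≡ 6 (mod 7); new modulus lcm = 4760.
    Write x = 528 + 680·t and substitute into x ≡ 6 (mod 7): 680·t ≡ 6 − 528 = -522 (mod 7).
    Reduce coefficients mod 7: 1·t ≡ 3 (mod 7).
    So t ≡ 3 (mod 7).
    Then x = 528 + 680·3 = 2568, valid modulo lcm(680, 7) = 4760: x ≡ 2568 (mod 4760).
  Combine with x ≡ 1 (mod 3); new modulus lcm = 14280.
    Write x = 2568 + 4760·t and substitute into x ≡ 1 (mod 3): 4760·t ≡ 1 − 2568 = -2567 (mod 3).
    Reduce coefficients mod 3: 2·t ≡ 1 (mod 3).
    The inverse of 2 mod 3 is 2 (since 2·2 = 4 = 1·3 + 1), so t ≡ 2·1 = 2 ≡ 2 (mod 3).
    Then x = 2568 + 4760·2 = 12088, valid modulo lcm(4760, 3) = 14280: x ≡ 12088 (mod 14280).
Verify against each original: 12088 mod 8 = 0, 12088 mod 17 = 1, 12088 mod 5 = 3, 12088 mod 7 = 6, 12088 mod 3 = 1.

x ≡ 12088 (mod 14280).


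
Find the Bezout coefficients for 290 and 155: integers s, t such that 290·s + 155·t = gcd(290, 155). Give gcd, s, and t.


Euclidean algorithm on (290, 155) — divide until remainder is 0:
  290 = 1 · 155 + 135
  155 = 1 · 135 + 20
  135 = 6 · 20 + 15
  20 = 1 · 15 + 5
  15 = 3 · 5 + 0
gcd(290, 155) = 5.
Track Bezout coefficients alongside the remainders: start with r₀ = 290 = a·1 + b·0 (s = 1, t = 0) and r₁ = 155 = a·0 + b·1 (s = 0, t = 1); each new remainder r_{k+1} = r_{k-1} − q_k·r_k inherits s_{k+1} = s_{k-1} − q_k·s_k, t_{k+1} = t_{k-1} − q_k·t_k, so r_k = a·s_k + b·t_k at every step:
  q = 1: r = 135, s = 1 − 1·0 = 1, t = 0 − 1·1 = -1  (check: 290·1 + 155·(-1) = 135)
  q = 1: r = 20, s = 0 − 1·1 = -1, t = 1 − 1·(-1) = 2  (check: 290·(-1) + 155·2 = 20)
  q = 6: r = 15, s = 1 − 6·(-1) = 7, t = -1 − 6·2 = -13  (check: 290·7 + 155·(-13) = 15)
  q = 1: r = 5, s = -1 − 1·7 = -8, t = 2 − 1·(-13) = 15  (check: 290·(-8) + 155·15 = 5)
The row with r = 5 (the gcd) gives the Bezout coefficients s = -8, t = 15.
Result: 290 · (-8) + 155 · (15) = 5.

gcd(290, 155) = 5; s = -8, t = 15 (check: 290·(-8) + 155·15 = 5).


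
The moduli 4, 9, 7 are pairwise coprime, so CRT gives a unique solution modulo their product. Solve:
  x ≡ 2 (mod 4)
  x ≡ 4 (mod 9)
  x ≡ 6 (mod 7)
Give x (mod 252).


Moduli 4, 9, 7 are pairwise coprime; by CRT there is a unique solution modulo M = 4 · 9 · 7 = 252.
Solve pairwise, accumulating the modulus:
  Start with x ≡ 2 (mod 4).
  Combine with x ≡ 4 (mod 9): since gcd(4, 9) = 1, we get a unique residue mod 36.
    Write x = 2 + 4·t and substitute into x ≡ 4 (mod 9): 4·t ≡ 4 − 2 = 2 (mod 9).
    The inverse of 4 mod 9 is 7 (since 4·7 = 28 = 3·9 + 1), so t ≡ 7·2 = 14 ≡ 5 (mod 9).
    Then x = 2 + 4·5 = 22, valid modulo lcm(4, 9) = 36: x ≡ 22 (mod 36).
  Combine with x ≡ 6 (mod 7): since gcd(36, 7) = 1, we get a unique residue mod 252.
    Write x = 22 + 36·t and substitute into x ≡ 6 (mod 7): 36·t ≡ 6 − 22 = -16 (mod 7).
    Reduce coefficients mod 7: 1·t ≡ 5 (mod 7).
    So t ≡ 5 (mod 7).
    Then x = 22 + 36·5 = 202, valid modulo lcm(36, 7) = 252: x ≡ 202 (mod 252).
Verify: 202 mod 4 = 2 ✓, 202 mod 9 = 4 ✓, 202 mod 7 = 6 ✓.

x ≡ 202 (mod 252).


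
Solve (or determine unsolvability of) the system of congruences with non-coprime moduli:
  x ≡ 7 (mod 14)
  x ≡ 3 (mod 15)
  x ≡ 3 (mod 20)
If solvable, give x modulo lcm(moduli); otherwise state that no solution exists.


Moduli 14, 15, 20 are not pairwise coprime, so CRT works modulo lcm(m_i) when all pairwise compatibility conditions hold.
Pairwise compatibility: gcd(m_i, m_j) must divide a_i - a_j for every pair.
Merge one congruence at a time:
  Start: x ≡ 7 (mod 14).
  Combine with x ≡ 3 (mod 15): gcd(14, 15) = 1; 3 - 7 = -4, which IS divisible by 1, so compatible.
    Write x = 7 + 14·t and substitute into x ≡ 3 (mod 15): 14·t ≡ 3 − 7 = -4 (mod 15).
    Reduce coefficients mod 15: 14·t ≡ 11 (mod 15).
    The inverse of 14 mod 15 is 14 (since 14·14 = 196 = 13·15 + 1), so t ≡ 14·11 = 154 ≡ 4 (mod 15).
    Then x = 7 + 14·4 = 63, valid modulo lcm(14, 15) = 210: x ≡ 63 (mod 210).
  Combine with x ≡ 3 (mod 20): gcd(210, 20) = 10; 3 - 63 = -60, which IS divisible by 10, so compatible.
    Write x = 63 + 210·t and substitute into x ≡ 3 (mod 20): 210·t ≡ 3 − 63 = -60 (mod 20).
    Divide the congruence (and modulus) by g = 10: 21·t ≡ -6 (mod 2).
    Reduce coefficients mod 2: 1·t ≡ 0 (mod 2).
    So t ≡ 0 (mod 2).
    Then x = 63 + 210·0 = 63, valid modulo lcm(210, 20) = 420: x ≡ 63 (mod 420).
Verify: 63 mod 14 = 7, 63 mod 15 = 3, 63 mod 20 = 3.

x ≡ 63 (mod 420).


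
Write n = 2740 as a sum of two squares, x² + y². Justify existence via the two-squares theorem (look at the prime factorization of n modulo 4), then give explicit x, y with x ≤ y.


Step 1: Factor n = 2740 = 2^2 · 5 · 137.
Step 2: Check the mod-4 condition on each prime factor: 2 = 2 (special); 5 ≡ 1 (mod 4), exponent 1; 137 ≡ 1 (mod 4), exponent 1.
All primes ≡ 3 (mod 4) appear to even exponent (or don't appear), so by the two-squares theorem n IS expressible as a sum of two squares.
Step 3: Build a representation. Group n = k² · m with k = 2 and m = 5 · 137 = 685 (a product of primes ≡ 1 (mod 4)); a representation of m scales to one of n via (k·x)² + (k·y)² = k²(x² + y²). Each prime p ≡ 1 (mod 4) is itself a sum of two squares; find a² by testing p − a² for a perfect square:
  5: 5 − 1² = 4 = 2² ⇒ 5 = 1² + 2².
  137: 137 − 1² = 136, 137 − 2² = 133, 137 − 3² = 128, 137 − 4² = 121 = 11² ⇒ 137 = 4² + 11².
  Combine using the Brahmagupta–Fibonacci identity (a² + b²)(c² + d²) = (ac − bd)² + (ad + bc)² = (ac + bd)² + (ad − bc)²:
  5 · 137 = 685: from (1² + 2²)(4² + 11²), take (1·4 − 2·11, 1·11 + 2·4) = (4 − 22, 11 + 8) = (-18, 19); dropping signs (only squares matter) gives (18, 19); check 18² + 19² = 324 + 361 = 685 ✓.
  Scale by k = 2: (2·18, 2·19) = (36, 38).
Step 4: Order so x ≤ y and verify: 36² + 38² = 1296 + 1444 = 2740 = n. ✓

n = 2740 = 36² + 38² (one valid representation with x ≤ y).


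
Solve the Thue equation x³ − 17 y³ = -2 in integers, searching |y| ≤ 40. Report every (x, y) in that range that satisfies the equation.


The equation is x³ - 17y³ = -2. For fixed y, x³ = 17·y³ − 2, so a solution requires the RHS to be a perfect cube.
Strategy: iterate y from -40 to 40, compute RHS = 17·y³ − 2, and check whether it is a (positive or negative) perfect cube.
Check small values of y:
  y = 0: RHS = -2 is not a perfect cube.
  y = 1: RHS = 15 is not a perfect cube.
  y = -1: RHS = -19 is not a perfect cube.
  y = 2: RHS = 134 is not a perfect cube.
  y = -2: RHS = -138 is not a perfect cube.
  y = 3: RHS = 457 is not a perfect cube.
  y = -3: RHS = -461 is not a perfect cube.
Continuing the search up to |y| = 40 finds no solutions either.
No (x, y) in the scanned range satisfies the equation.

No integer solutions with |y| ≤ 40.


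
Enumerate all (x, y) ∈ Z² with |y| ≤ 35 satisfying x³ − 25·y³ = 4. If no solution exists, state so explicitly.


The equation is x³ - 25y³ = 4. For fixed y, x³ = 25·y³ + 4, so a solution requires the RHS to be a perfect cube.
Strategy: iterate y from -35 to 35, compute RHS = 25·y³ + 4, and check whether it is a (positive or negative) perfect cube.
Check small values of y:
  y = 0: RHS = 4 is not a perfect cube.
  y = 1: RHS = 29 is not a perfect cube.
  y = -1: RHS = -21 is not a perfect cube.
  y = 2: RHS = 204 is not a perfect cube.
  y = -2: RHS = -196 is not a perfect cube.
  y = 3: RHS = 679 is not a perfect cube.
  y = -3: RHS = -671 is not a perfect cube.
Continuing the search up to |y| = 35 finds no solutions either.
No (x, y) in the scanned range satisfies the equation.

No integer solutions with |y| ≤ 35.


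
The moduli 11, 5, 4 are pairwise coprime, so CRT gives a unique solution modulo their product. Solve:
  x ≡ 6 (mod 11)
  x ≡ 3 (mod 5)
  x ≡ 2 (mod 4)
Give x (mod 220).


Moduli 11, 5, 4 are pairwise coprime; by CRT there is a unique solution modulo M = 11 · 5 · 4 = 220.
Solve pairwise, accumulating the modulus:
  Start with x ≡ 6 (mod 11).
  Combine with x ≡ 3 (mod 5): since gcd(11, 5) = 1, we get a unique residue mod 55.
    Write x = 6 + 11·t and substitute into x ≡ 3 (mod 5): 11·t ≡ 3 − 6 = -3 (mod 5).
    Reduce coefficients mod 5: 1·t ≡ 2 (mod 5).
    So t ≡ 2 (mod 5).
    Then x = 6 + 11·2 = 28, valid modulo lcm(11, 5) = 55: x ≡ 28 (mod 55).
  Combine with x ≡ 2 (mod 4): since gcd(55, 4) = 1, we get a unique residue mod 220.
    Write x = 28 + 55·t and substitute into x ≡ 2 (mod 4): 55·t ≡ 2 − 28 = -26 (mod 4).
    Reduce coefficients mod 4: 3·t ≡ 2 (mod 4).
    The inverse of 3 mod 4 is 3 (since 3·3 = 9 = 2·4 + 1), so t ≡ 3·2 = 6 ≡ 2 (mod 4).
    Then x = 28 + 55·2 = 138, valid modulo lcm(55, 4) = 220: x ≡ 138 (mod 220).
Verify: 138 mod 11 = 6 ✓, 138 mod 5 = 3 ✓, 138 mod 4 = 2 ✓.

x ≡ 138 (mod 220).


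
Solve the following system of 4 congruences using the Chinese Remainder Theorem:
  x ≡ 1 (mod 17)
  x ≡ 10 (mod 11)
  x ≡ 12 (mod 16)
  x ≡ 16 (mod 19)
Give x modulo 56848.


Product of moduli M = 17 · 11 · 16 · 19 = 56848.
Merge one congruence at a time:
  Start: x ≡ 1 (mod 17).
  Combine with x ≡ 10 (mod 11); new modulus lcm = 187.
    Write x = 1 + 17·t and substitute into x ≡ 10 (mod 11): 17·t ≡ 10 − 1 = 9 (mod 11).
    Reduce coefficients mod 11: 6·t ≡ 9 (mod 11).
    The inverse of 6 mod 11 is 2 (since 6·2 = 12 = 1·11 + 1), so t ≡ 2·9 = 18 ≡ 7 (mod 11).
    Then x = 1 + 17·7 = 120, valid modulo lcm(17, 11) = 187: x ≡ 120 (mod 187).
  Combine with x ≡ 12 (mod 16); new modulus lcm = 2992.
    Write x = 120 + 187·t and substitute into x ≡ 12 (mod 16): 187·t ≡ 12 − 120 = -108 (mod 16).
    Reduce coefficients mod 16: 11·t ≡ 4 (mod 16).
    The inverse of 11 mod 16 is 3 (since 11·3 = 33 = 2·16 + 1), so t ≡ 3·4 = 12 ≡ 12 (mod 16).
    Then x = 120 + 187·12 = 2364, valid modulo lcm(187, 16) = 2992: x ≡ 2364 (mod 2992).
  Combine with x ≡ 16 (mod 19); new modulus lcm = 56848.
    Write x = 2364 + 2992·t and substitute into x ≡ 16 (mod 19): 2992·t ≡ 16 − 2364 = -2348 (mod 19).
    Reduce coefficients mod 19: 9·t ≡ 8 (mod 19).
    The inverse of 9 mod 19 is 17 (since 9·17 = 153 = 8·19 + 1), so t ≡ 17·8 = 136 ≡ 3 (mod 19).
    Then x = 2364 + 2992·3 = 11340, valid modulo lcm(2992, 19) = 56848: x ≡ 11340 (mod 56848).
Verify against each original: 11340 mod 17 = 1, 11340 mod 11 = 10, 11340 mod 16 = 12, 11340 mod 19 = 16.

x ≡ 11340 (mod 56848).


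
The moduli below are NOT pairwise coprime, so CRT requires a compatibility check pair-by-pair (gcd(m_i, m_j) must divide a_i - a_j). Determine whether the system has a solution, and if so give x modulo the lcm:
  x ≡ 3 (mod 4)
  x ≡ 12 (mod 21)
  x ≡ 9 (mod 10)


Moduli 4, 21, 10 are not pairwise coprime, so CRT works modulo lcm(m_i) when all pairwise compatibility conditions hold.
Pairwise compatibility: gcd(m_i, m_j) must divide a_i - a_j for every pair.
Merge one congruence at a time:
  Start: x ≡ 3 (mod 4).
  Combine with x ≡ 12 (mod 21): gcd(4, 21) = 1; 12 - 3 = 9, which IS divisible by 1, so compatible.
    Write x = 3 + 4·t and substitute into x ≡ 12 (mod 21): 4·t ≡ 12 − 3 = 9 (mod 21).
    The inverse of 4 mod 21 is 16 (since 4·16 = 64 = 3·21 + 1), so t ≡ 16·9 = 144 ≡ 18 (mod 21).
    Then x = 3 + 4·18 = 75, valid modulo lcm(4, 21) = 84: x ≡ 75 (mod 84).
  Combine with x ≡ 9 (mod 10): gcd(84, 10) = 2; 9 - 75 = -66, which IS divisible by 2, so compatible.
    Write x = 75 + 84·t and substitute into x ≡ 9 (mod 10): 84·t ≡ 9 − 75 = -66 (mod 10).
    Divide the congruence (and modulus) by g = 2: 42·t ≡ -33 (mod 5).
    Reduce coefficients mod 5: 2·t ≡ 2 (mod 5).
    The inverse of 2 mod 5 is 3 (since 2·3 = 6 = 1·5 + 1), so t ≡ 3·2 = 6 ≡ 1 (mod 5).
    Then x = 75 + 84·1 = 159, valid modulo lcm(84, 10) = 420: x ≡ 159 (mod 420).
Verify: 159 mod 4 = 3, 159 mod 21 = 12, 159 mod 10 = 9.

x ≡ 159 (mod 420).


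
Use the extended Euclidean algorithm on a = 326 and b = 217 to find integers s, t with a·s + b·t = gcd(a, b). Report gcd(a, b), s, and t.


Euclidean algorithm on (326, 217) — divide until remainder is 0:
  326 = 1 · 217 + 109
  217 = 1 · 109 + 108
  109 = 1 · 108 + 1
  108 = 108 · 1 + 0
gcd(326, 217) = 1.
Track Bezout coefficients alongside the remainders: start with r₀ = 326 = a·1 + b·0 (s = 1, t = 0) and r₁ = 217 = a·0 + b·1 (s = 0, t = 1); each new remainder r_{k+1} = r_{k-1} − q_k·r_k inherits s_{k+1} = s_{k-1} − q_k·s_k, t_{k+1} = t_{k-1} − q_k·t_k, so r_k = a·s_k + b·t_k at every step:
  q = 1: r = 109, s = 1 − 1·0 = 1, t = 0 − 1·1 = -1  (check: 326·1 + 217·(-1) = 109)
  q = 1: r = 108, s = 0 − 1·1 = -1, t = 1 − 1·(-1) = 2  (check: 326·(-1) + 217·2 = 108)
  q = 1: r = 1, s = 1 − 1·(-1) = 2, t = -1 − 1·2 = -3  (check: 326·2 + 217·(-3) = 1)
The row with r = 1 (the gcd) gives the Bezout coefficients s = 2, t = -3.
Result: 326 · (2) + 217 · (-3) = 1.

gcd(326, 217) = 1; s = 2, t = -3 (check: 326·2 + 217·(-3) = 1).


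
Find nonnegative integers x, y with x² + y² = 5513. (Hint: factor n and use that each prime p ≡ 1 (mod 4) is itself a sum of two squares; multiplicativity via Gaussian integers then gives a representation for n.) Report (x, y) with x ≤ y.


Step 1: Factor n = 5513 = 37 · 149.
Step 2: Check the mod-4 condition on each prime factor: 37 ≡ 1 (mod 4), exponent 1; 149 ≡ 1 (mod 4), exponent 1.
All primes ≡ 3 (mod 4) appear to even exponent (or don't appear), so by the two-squares theorem n IS expressible as a sum of two squares.
Step 3: Build a representation. Here n = 37 · 149 is a product of primes ≡ 1 (mod 4). Each prime p ≡ 1 (mod 4) is itself a sum of two squares; find a² by testing p − a² for a perfect square:
  37: 37 − 1² = 36 = 6² ⇒ 37 = 1² + 6².
  149: 149 − 1² = 148, 149 − 2² = 145, 149 − 3² = 140, 149 − 4² = 133, 149 − 5² = 124, 149 − 6² = 113, 149 − 7² = 100 = 10² ⇒ 149 = 7² + 10².
  Combine using the Brahmagupta–Fibonacci identity (a² + b²)(c² + d²) = (ac − bd)² + (ad + bc)² = (ac + bd)² + (ad − bc)²:
  37 · 149 = 5513: from (1² + 6²)(7² + 10²), take (1·7 − 6·10, 1·10 + 6·7) = (7 − 60, 10 + 42) = (-53, 52); dropping signs (only squares matter) gives (53, 52); check 53² + 52² = 2809 + 2704 = 5513 ✓.
Step 4: Order so x ≤ y and verify: 52² + 53² = 2704 + 2809 = 5513 = n. ✓

n = 5513 = 52² + 53² (one valid representation with x ≤ y).


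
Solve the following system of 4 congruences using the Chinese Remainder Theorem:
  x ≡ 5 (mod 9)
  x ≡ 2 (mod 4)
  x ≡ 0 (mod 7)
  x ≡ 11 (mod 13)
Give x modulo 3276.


Product of moduli M = 9 · 4 · 7 · 13 = 3276.
Merge one congruence at a time:
  Start: x ≡ 5 (mod 9).
  Combine with x ≡ 2 (mod 4); new modulus lcm = 36.
    Write x = 5 + 9·t and substitute into x ≡ 2 (mod 4): 9·t ≡ 2 − 5 = -3 (mod 4).
    Reduce coefficients mod 4: 1·t ≡ 1 (mod 4).
    So t ≡ 1 (mod 4).
    Then x = 5 + 9·1 = 14, valid modulo lcm(9, 4) = 36: x ≡ 14 (mod 36).
  Combine with x ≡ 0 (mod 7); new modulus lcm = 252.
    Write x = 14 + 36·t and substitute into x ≡ 0 (mod 7): 36·t ≡ 0 − 14 = -14 (mod 7).
    Reduce coefficients mod 7: 1·t ≡ 0 (mod 7).
    So t ≡ 0 (mod 7).
    Then x = 14 + 36·0 = 14, valid modulo lcm(36, 7) = 252: x ≡ 14 (mod 252).
  Combine with x ≡ 11 (mod 13); new modulus lcm = 3276.
    Write x = 14 + 252·t and substitute into x ≡ 11 (mod 13): 252·t ≡ 11 − 14 = -3 (mod 13).
    Reduce coefficients mod 13: 5·t ≡ 10 (mod 13).
    The inverse of 5 mod 13 is 8 (since 5·8 = 40 = 3·13 + 1), so t ≡ 8·10 = 80 ≡ 2 (mod 13).
    Then x = 14 + 252·2 = 518, valid modulo lcm(252, 13) = 3276: x ≡ 518 (mod 3276).
Verify against each original: 518 mod 9 = 5, 518 mod 4 = 2, 518 mod 7 = 0, 518 mod 13 = 11.

x ≡ 518 (mod 3276).


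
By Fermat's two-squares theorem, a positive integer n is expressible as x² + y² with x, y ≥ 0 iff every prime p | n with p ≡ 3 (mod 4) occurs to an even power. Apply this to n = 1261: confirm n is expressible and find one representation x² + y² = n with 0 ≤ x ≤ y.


Step 1: Factor n = 1261 = 13 · 97.
Step 2: Check the mod-4 condition on each prime factor: 13 ≡ 1 (mod 4), exponent 1; 97 ≡ 1 (mod 4), exponent 1.
All primes ≡ 3 (mod 4) appear to even exponent (or don't appear), so by the two-squares theorem n IS expressible as a sum of two squares.
Step 3: Build a representation. Here n = 13 · 97 is a product of primes ≡ 1 (mod 4). Each prime p ≡ 1 (mod 4) is itself a sum of two squares; find a² by testing p − a² for a perfect square:
  13: 13 − 1² = 12, 13 − 2² = 9 = 3² ⇒ 13 = 2² + 3².
  97: 97 − 1² = 96, 97 − 2² = 93, 97 − 3² = 88, 97 − 4² = 81 = 9² ⇒ 97 = 4² + 9².
  Combine using the Brahmagupta–Fibonacci identity (a² + b²)(c² + d²) = (ac − bd)² + (ad + bc)² = (ac + bd)² + (ad − bc)²:
  13 · 97 = 1261: from (2² + 3²)(4² + 9²), take (2·4 − 3·9, 2·9 + 3·4) = (8 − 27, 18 + 12) = (-19, 30); dropping signs (only squares matter) gives (19, 30); check 19² + 30² = 361 + 900 = 1261 ✓.
Step 4: Order so x ≤ y and verify: 19² + 30² = 361 + 900 = 1261 = n. ✓

n = 1261 = 19² + 30² (one valid representation with x ≤ y).


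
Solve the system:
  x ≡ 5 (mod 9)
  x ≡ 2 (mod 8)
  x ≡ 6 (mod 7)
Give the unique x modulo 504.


Moduli 9, 8, 7 are pairwise coprime; by CRT there is a unique solution modulo M = 9 · 8 · 7 = 504.
Solve pairwise, accumulating the modulus:
  Start with x ≡ 5 (mod 9).
  Combine with x ≡ 2 (mod 8): since gcd(9, 8) = 1, we get a unique residue mod 72.
    Write x = 5 + 9·t and substitute into x ≡ 2 (mod 8): 9·t ≡ 2 − 5 = -3 (mod 8).
    Reduce coefficients mod 8: 1·t ≡ 5 (mod 8).
    So t ≡ 5 (mod 8).
    Then x = 5 + 9·5 = 50, valid modulo lcm(9, 8) = 72: x ≡ 50 (mod 72).
  Combine with x ≡ 6 (mod 7): since gcd(72, 7) = 1, we get a unique residue mod 504.
    Write x = 50 + 72·t and substitute into x ≡ 6 (mod 7): 72·t ≡ 6 − 50 = -44 (mod 7).
    Reduce coefficients mod 7: 2·t ≡ 5 (mod 7).
    The inverse of 2 mod 7 is 4 (since 2·4 = 8 = 1·7 + 1), so t ≡ 4·5 = 20 ≡ 6 (mod 7).
    Then x = 50 + 72·6 = 482, valid modulo lcm(72, 7) = 504: x ≡ 482 (mod 504).
Verify: 482 mod 9 = 5 ✓, 482 mod 8 = 2 ✓, 482 mod 7 = 6 ✓.

x ≡ 482 (mod 504).


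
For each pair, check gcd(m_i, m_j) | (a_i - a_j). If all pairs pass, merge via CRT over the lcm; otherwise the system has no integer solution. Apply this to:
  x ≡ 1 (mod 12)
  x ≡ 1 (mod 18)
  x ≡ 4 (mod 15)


Moduli 12, 18, 15 are not pairwise coprime, so CRT works modulo lcm(m_i) when all pairwise compatibility conditions hold.
Pairwise compatibility: gcd(m_i, m_j) must divide a_i - a_j for every pair.
Merge one congruence at a time:
  Start: x ≡ 1 (mod 12).
  Combine with x ≡ 1 (mod 18): gcd(12, 18) = 6; 1 - 1 = 0, which IS divisible by 6, so compatible.
    Write x = 1 + 12·t and substitute into x ≡ 1 (mod 18): 12·t ≡ 1 − 1 = 0 (mod 18).
    Divide the congruence (and modulus) by g = 6: 2·t ≡ 0 (mod 3).
    The inverse of 2 mod 3 is 2 (since 2·2 = 4 = 1·3 + 1), so t ≡ 2·0 = 0 ≡ 0 (mod 3).
    Then x = 1 + 12·0 = 1, valid modulo lcm(12, 18) = 36: x ≡ 1 (mod 36).
  Combine with x ≡ 4 (mod 15): gcd(36, 15) = 3; 4 - 1 = 3, which IS divisible by 3, so compatible.
    Write x = 1 + 36·t and substitute into x ≡ 4 (mod 15): 36·t ≡ 4 − 1 = 3 (mod 15).
    Divide the congruence (and modulus) by g = 3: 12·t ≡ 1 (mod 5).
    Reduce coefficients mod 5: 2·t ≡ 1 (mod 5).
    The inverse of 2 mod 5 is 3 (since 2·3 = 6 = 1·5 + 1), so t ≡ 3·1 = 3 ≡ 3 (mod 5).
    Then x = 1 + 36·3 = 109, valid modulo lcm(36, 15) = 180: x ≡ 109 (mod 180).
Verify: 109 mod 12 = 1, 109 mod 18 = 1, 109 mod 15 = 4.

x ≡ 109 (mod 180).


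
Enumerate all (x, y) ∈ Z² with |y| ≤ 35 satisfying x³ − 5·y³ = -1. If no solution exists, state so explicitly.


The equation is x³ - 5y³ = -1. For fixed y, x³ = 5·y³ − 1, so a solution requires the RHS to be a perfect cube.
Strategy: iterate y from -35 to 35, compute RHS = 5·y³ − 1, and check whether it is a (positive or negative) perfect cube.
Check small values of y:
  y = 0: RHS = -1 = (-1)³ ⇒ x = -1 works.
  y = 1: RHS = 4 is not a perfect cube.
  y = -1: RHS = -6 is not a perfect cube.
  y = 2: RHS = 39 is not a perfect cube.
  y = -2: RHS = -41 is not a perfect cube.
  y = 3: RHS = 134 is not a perfect cube.
  y = -3: RHS = -136 is not a perfect cube.
Continuing the search up to |y| = 35 finds no further solutions beyond those listed.
Collected solutions: (-1, 0).

Solutions (with |y| ≤ 35): (-1, 0).


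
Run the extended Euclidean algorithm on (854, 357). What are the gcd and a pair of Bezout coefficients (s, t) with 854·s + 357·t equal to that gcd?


Euclidean algorithm on (854, 357) — divide until remainder is 0:
  854 = 2 · 357 + 140
  357 = 2 · 140 + 77
  140 = 1 · 77 + 63
  77 = 1 · 63 + 14
  63 = 4 · 14 + 7
  14 = 2 · 7 + 0
gcd(854, 357) = 7.
Track Bezout coefficients alongside the remainders: start with r₀ = 854 = a·1 + b·0 (s = 1, t = 0) and r₁ = 357 = a·0 + b·1 (s = 0, t = 1); each new remainder r_{k+1} = r_{k-1} − q_k·r_k inherits s_{k+1} = s_{k-1} − q_k·s_k, t_{k+1} = t_{k-1} − q_k·t_k, so r_k = a·s_k + b·t_k at every step:
  q = 2: r = 140, s = 1 − 2·0 = 1, t = 0 − 2·1 = -2  (check: 854·1 + 357·(-2) = 140)
  q = 2: r = 77, s = 0 − 2·1 = -2, t = 1 − 2·(-2) = 5  (check: 854·(-2) + 357·5 = 77)
  q = 1: r = 63, s = 1 − 1·(-2) = 3, t = -2 − 1·5 = -7  (check: 854·3 + 357·(-7) = 63)
  q = 1: r = 14, s = -2 − 1·3 = -5, t = 5 − 1·(-7) = 12  (check: 854·(-5) + 357·12 = 14)
  q = 4: r = 7, s = 3 − 4·(-5) = 23, t = -7 − 4·12 = -55  (check: 854·23 + 357·(-55) = 7)
The row with r = 7 (the gcd) gives the Bezout coefficients s = 23, t = -55.
Result: 854 · (23) + 357 · (-55) = 7.

gcd(854, 357) = 7; s = 23, t = -55 (check: 854·23 + 357·(-55) = 7).


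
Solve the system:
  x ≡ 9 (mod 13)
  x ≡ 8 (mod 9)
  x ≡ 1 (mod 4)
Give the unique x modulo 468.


Moduli 13, 9, 4 are pairwise coprime; by CRT there is a unique solution modulo M = 13 · 9 · 4 = 468.
Solve pairwise, accumulating the modulus:
  Start with x ≡ 9 (mod 13).
  Combine with x ≡ 8 (mod 9): since gcd(13, 9) = 1, we get a unique residue mod 117.
    Write x = 9 + 13·t and substitute into x ≡ 8 (mod 9): 13·t ≡ 8 − 9 = -1 (mod 9).
    Reduce coefficients mod 9: 4·t ≡ 8 (mod 9).
    The inverse of 4 mod 9 is 7 (since 4·7 = 28 = 3·9 + 1), so t ≡ 7·8 = 56 ≡ 2 (mod 9).
    Then x = 9 + 13·2 = 35, valid modulo lcm(13, 9) = 117: x ≡ 35 (mod 117).
  Combine with x ≡ 1 (mod 4): since gcd(117, 4) = 1, we get a unique residue mod 468.
    Write x = 35 + 117·t and substitute into x ≡ 1 (mod 4): 117·t ≡ 1 − 35 = -34 (mod 4).
    Reduce coefficients mod 4: 1·t ≡ 2 (mod 4).
    So t ≡ 2 (mod 4).
    Then x = 35 + 117·2 = 269, valid modulo lcm(117, 4) = 468: x ≡ 269 (mod 468).
Verify: 269 mod 13 = 9 ✓, 269 mod 9 = 8 ✓, 269 mod 4 = 1 ✓.

x ≡ 269 (mod 468).


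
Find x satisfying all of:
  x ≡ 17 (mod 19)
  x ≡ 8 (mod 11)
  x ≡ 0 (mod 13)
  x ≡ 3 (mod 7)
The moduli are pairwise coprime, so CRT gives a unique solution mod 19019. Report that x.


Product of moduli M = 19 · 11 · 13 · 7 = 19019.
Merge one congruence at a time:
  Start: x ≡ 17 (mod 19).
  Combine with x ≡ 8 (mod 11); new modulus lcm = 209.
    Write x = 17 + 19·t and substitute into x ≡ 8 (mod 11): 19·t ≡ 8 − 17 = -9 (mod 11).
    Reduce coefficients mod 11: 8·t ≡ 2 (mod 11).
    The inverse of 8 mod 11 is 7 (since 8·7 = 56 = 5·11 + 1), so t ≡ 7·2 = 14 ≡ 3 (mod 11).
    Then x = 17 + 19·3 = 74, valid modulo lcm(19, 11) = 209: x ≡ 74 (mod 209).
  Combine with x ≡ 0 (mod 13); new modulus lcm = 2717.
    Write x = 74 + 209·t and substitute into x ≡ 0 (mod 13): 209·t ≡ 0 − 74 = -74 (mod 13).
    Reduce coefficients mod 13: 1·t ≡ 4 (mod 13).
    So t ≡ 4 (mod 13).
    Then x = 74 + 209·4 = 910, valid modulo lcm(209, 13) = 2717: x ≡ 910 (mod 2717).
  Combine with x ≡ 3 (mod 7); new modulus lcm = 19019.
    Write x = 910 + 2717·t and substitute into x ≡ 3 (mod 7): 2717·t ≡ 3 − 910 = -907 (mod 7).
    Reduce coefficients mod 7: 1·t ≡ 3 (mod 7).
    So t ≡ 3 (mod 7).
    Then x = 910 + 2717·3 = 9061, valid modulo lcm(2717, 7) = 19019: x ≡ 9061 (mod 19019).
Verify against each original: 9061 mod 19 = 17, 9061 mod 11 = 8, 9061 mod 13 = 0, 9061 mod 7 = 3.

x ≡ 9061 (mod 19019).


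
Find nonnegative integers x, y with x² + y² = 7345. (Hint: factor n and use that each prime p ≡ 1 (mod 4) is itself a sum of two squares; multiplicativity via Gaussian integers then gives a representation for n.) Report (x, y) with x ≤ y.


Step 1: Factor n = 7345 = 5 · 13 · 113.
Step 2: Check the mod-4 condition on each prime factor: 5 ≡ 1 (mod 4), exponent 1; 13 ≡ 1 (mod 4), exponent 1; 113 ≡ 1 (mod 4), exponent 1.
All primes ≡ 3 (mod 4) appear to even exponent (or don't appear), so by the two-squares theorem n IS expressible as a sum of two squares.
Step 3: Build a representation. Here n = 5 · 13 · 113 is a product of primes ≡ 1 (mod 4). Each prime p ≡ 1 (mod 4) is itself a sum of two squares; find a² by testing p − a² for a perfect square:
  5: 5 − 1² = 4 = 2² ⇒ 5 = 1² + 2².
  13: 13 − 1² = 12, 13 − 2² = 9 = 3² ⇒ 13 = 2² + 3².
  113: 113 − 1² = 112, 113 − 2² = 109, 113 − 3² = 104, 113 − 4² = 97, 113 − 5² = 88, 113 − 6² = 77, 113 − 7² = 64 = 8² ⇒ 113 = 7² + 8².
  Combine using the Brahmagupta–Fibonacci identity (a² + b²)(c² + d²) = (ac − bd)² + (ad + bc)² = (ac + bd)² + (ad − bc)²:
  5 · 13 = 65: from (1² + 2²)(2² + 3²), take (1·2 − 2·3, 1·3 + 2·2) = (2 − 6, 3 + 4) = (-4, 7); dropping signs (only squares matter) gives (4, 7); check 4² + 7² = 16 + 49 = 65 ✓.
  65 · 113 = 7345: from (4² + 7²)(7² + 8²), take (4·7 − 7·8, 4·8 + 7·7) = (28 − 56, 32 + 49) = (-28, 81); dropping signs (only squares matter) gives (28, 81); check 28² + 81² = 784 + 6561 = 7345 ✓.
Step 4: Order so x ≤ y and verify: 28² + 81² = 784 + 6561 = 7345 = n. ✓

n = 7345 = 28² + 81² (one valid representation with x ≤ y).


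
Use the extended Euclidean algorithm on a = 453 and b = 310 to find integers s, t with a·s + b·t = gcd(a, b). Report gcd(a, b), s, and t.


Euclidean algorithm on (453, 310) — divide until remainder is 0:
  453 = 1 · 310 + 143
  310 = 2 · 143 + 24
  143 = 5 · 24 + 23
  24 = 1 · 23 + 1
  23 = 23 · 1 + 0
gcd(453, 310) = 1.
Track Bezout coefficients alongside the remainders: start with r₀ = 453 = a·1 + b·0 (s = 1, t = 0) and r₁ = 310 = a·0 + b·1 (s = 0, t = 1); each new remainder r_{k+1} = r_{k-1} − q_k·r_k inherits s_{k+1} = s_{k-1} − q_k·s_k, t_{k+1} = t_{k-1} − q_k·t_k, so r_k = a·s_k + b·t_k at every step:
  q = 1: r = 143, s = 1 − 1·0 = 1, t = 0 − 1·1 = -1  (check: 453·1 + 310·(-1) = 143)
  q = 2: r = 24, s = 0 − 2·1 = -2, t = 1 − 2·(-1) = 3  (check: 453·(-2) + 310·3 = 24)
  q = 5: r = 23, s = 1 − 5·(-2) = 11, t = -1 − 5·3 = -16  (check: 453·11 + 310·(-16) = 23)
  q = 1: r = 1, s = -2 − 1·11 = -13, t = 3 − 1·(-16) = 19  (check: 453·(-13) + 310·19 = 1)
The row with r = 1 (the gcd) gives the Bezout coefficients s = -13, t = 19.
Result: 453 · (-13) + 310 · (19) = 1.

gcd(453, 310) = 1; s = -13, t = 19 (check: 453·(-13) + 310·19 = 1).


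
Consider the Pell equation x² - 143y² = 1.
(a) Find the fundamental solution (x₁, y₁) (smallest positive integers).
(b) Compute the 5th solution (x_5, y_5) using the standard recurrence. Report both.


Step 1: Find the fundamental solution (x₁, y₁) of x² - 143y² = 1.
  Expand √143 as a continued fraction. a₀ = ⌊√143⌋ = 11; iterate m_{k+1} = d_k·a_k − m_k, d_{k+1} = (143 − m_{k+1}²)/d_k, a_{k+1} = ⌊(a₀ + m_{k+1})/d_{k+1}⌋ (starting m₀ = 0, d₀ = 1), with convergents p_k = a_k·p_{k-1} + p_{k-2}, q_k = a_k·q_{k-1} + q_{k-2} (p₋₁ = 1, q₋₁ = 0):
  k = 0: a₀ = 11; p₀/q₀ = 11/1; p₀² − 143·q₀² = 121 − 143 = -22.
  k = 1: m = 11, d = 22, a = ⌊(11 + 11)/22⌋ = 1; p/q = (1·11 + 1)/(1·1 + 0) = 12/1; p² − 143·q² = 144 − 143 = 1.
  The first convergent with p² − 143·q² = 1 gives the fundamental solution (x₁, y₁) = (12, 1).
Step 2: Apply the recurrence (x_{n+1}, y_{n+1}) = (x₁x_n + 143y₁y_n, x₁y_n + y₁x_n) repeatedly.
  From (x_1, y_1) = (12, 1): x_2 = 12·12 + 143·1·1 = 287; y_2 = 12·1 + 1·12 = 24.
  From (x_2, y_2) = (287, 24): x_3 = 12·287 + 143·1·24 = 6876; y_3 = 12·24 + 1·287 = 575.
  From (x_3, y_3) = (6876, 575): x_4 = 12·6876 + 143·1·575 = 164737; y_4 = 12·575 + 1·6876 = 13776.
  From (x_4, y_4) = (164737, 13776): x_5 = 12·164737 + 143·1·13776 = 3946812; y_5 = 12·13776 + 1·164737 = 330049.
Step 3: Verify x_5² - 143·y_5² = 15577324963344 - 15577324963343 = 1 (should be 1). ✓

(x_1, y_1) = (12, 1); (x_5, y_5) = (3946812, 330049).


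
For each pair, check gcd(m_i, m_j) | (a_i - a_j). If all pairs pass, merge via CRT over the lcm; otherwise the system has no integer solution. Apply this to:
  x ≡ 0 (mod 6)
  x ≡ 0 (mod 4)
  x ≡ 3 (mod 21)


Moduli 6, 4, 21 are not pairwise coprime, so CRT works modulo lcm(m_i) when all pairwise compatibility conditions hold.
Pairwise compatibility: gcd(m_i, m_j) must divide a_i - a_j for every pair.
Merge one congruence at a time:
  Start: x ≡ 0 (mod 6).
  Combine with x ≡ 0 (mod 4): gcd(6, 4) = 2; 0 - 0 = 0, which IS divisible by 2, so compatible.
    Write x = 0 + 6·t and substitute into x ≡ 0 (mod 4): 6·t ≡ 0 − 0 = 0 (mod 4).
    Divide the congruence (and modulus) by g = 2: 3·t ≡ 0 (mod 2).
    Reduce coefficients mod 2: 1·t ≡ 0 (mod 2).
    So t ≡ 0 (mod 2).
    Then x = 0 + 6·0 = 0, valid modulo lcm(6, 4) = 12: x ≡ 0 (mod 12).
  Combine with x ≡ 3 (mod 21): gcd(12, 21) = 3; 3 - 0 = 3, which IS divisible by 3, so compatible.
    Write x = 0 + 12·t and substitute into x ≡ 3 (mod 21): 12·t ≡ 3 − 0 = 3 (mod 21).
    Divide the congruence (and modulus) by g = 3: 4·t ≡ 1 (mod 7).
    The inverse of 4 mod 7 is 2 (since 4·2 = 8 = 1·7 + 1), so t ≡ 2·1 = 2 ≡ 2 (mod 7).
    Then x = 0 + 12·2 = 24, valid modulo lcm(12, 21) = 84: x ≡ 24 (mod 84).
Verify: 24 mod 6 = 0, 24 mod 4 = 0, 24 mod 21 = 3.

x ≡ 24 (mod 84).


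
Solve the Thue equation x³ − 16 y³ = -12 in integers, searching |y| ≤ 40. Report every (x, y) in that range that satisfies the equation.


The equation is x³ - 16y³ = -12. For fixed y, x³ = 16·y³ − 12, so a solution requires the RHS to be a perfect cube.
Strategy: iterate y from -40 to 40, compute RHS = 16·y³ − 12, and check whether it is a (positive or negative) perfect cube.
Check small values of y:
  y = 0: RHS = -12 is not a perfect cube.
  y = 1: RHS = 4 is not a perfect cube.
  y = -1: RHS = -28 is not a perfect cube.
  y = 2: RHS = 116 is not a perfect cube.
  y = -2: RHS = -140 is not a perfect cube.
  y = 3: RHS = 420 is not a perfect cube.
  y = -3: RHS = -444 is not a perfect cube.
Continuing the search up to |y| = 40 finds no solutions either.
No (x, y) in the scanned range satisfies the equation.

No integer solutions with |y| ≤ 40.


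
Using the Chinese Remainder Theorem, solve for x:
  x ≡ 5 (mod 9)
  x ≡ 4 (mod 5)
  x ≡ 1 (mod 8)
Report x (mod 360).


Moduli 9, 5, 8 are pairwise coprime; by CRT there is a unique solution modulo M = 9 · 5 · 8 = 360.
Solve pairwise, accumulating the modulus:
  Start with x ≡ 5 (mod 9).
  Combine with x ≡ 4 (mod 5): since gcd(9, 5) = 1, we get a unique residue mod 45.
    Write x = 5 + 9·t and substitute into x ≡ 4 (mod 5): 9·t ≡ 4 − 5 = -1 (mod 5).
    Reduce coefficients mod 5: 4·t ≡ 4 (mod 5).
    The inverse of 4 mod 5 is 4 (since 4·4 = 16 = 3·5 + 1), so t ≡ 4·4 = 16 ≡ 1 (mod 5).
    Then x = 5 + 9·1 = 14, valid modulo lcm(9, 5) = 45: x ≡ 14 (mod 45).
  Combine with x ≡ 1 (mod 8): since gcd(45, 8) = 1, we get a unique residue mod 360.
    Write x = 14 + 45·t and substitute into x ≡ 1 (mod 8): 45·t ≡ 1 − 14 = -13 (mod 8).
    Reduce coefficients mod 8: 5·t ≡ 3 (mod 8).
    The inverse of 5 mod 8 is 5 (since 5·5 = 25 = 3·8 + 1), so t ≡ 5·3 = 15 ≡ 7 (mod 8).
    Then x = 14 + 45·7 = 329, valid modulo lcm(45, 8) = 360: x ≡ 329 (mod 360).
Verify: 329 mod 9 = 5 ✓, 329 mod 5 = 4 ✓, 329 mod 8 = 1 ✓.

x ≡ 329 (mod 360).


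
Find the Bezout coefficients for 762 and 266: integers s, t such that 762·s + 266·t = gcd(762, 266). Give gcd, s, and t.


Euclidean algorithm on (762, 266) — divide until remainder is 0:
  762 = 2 · 266 + 230
  266 = 1 · 230 + 36
  230 = 6 · 36 + 14
  36 = 2 · 14 + 8
  14 = 1 · 8 + 6
  8 = 1 · 6 + 2
  6 = 3 · 2 + 0
gcd(762, 266) = 2.
Track Bezout coefficients alongside the remainders: start with r₀ = 762 = a·1 + b·0 (s = 1, t = 0) and r₁ = 266 = a·0 + b·1 (s = 0, t = 1); each new remainder r_{k+1} = r_{k-1} − q_k·r_k inherits s_{k+1} = s_{k-1} − q_k·s_k, t_{k+1} = t_{k-1} − q_k·t_k, so r_k = a·s_k + b·t_k at every step:
  q = 2: r = 230, s = 1 − 2·0 = 1, t = 0 − 2·1 = -2  (check: 762·1 + 266·(-2) = 230)
  q = 1: r = 36, s = 0 − 1·1 = -1, t = 1 − 1·(-2) = 3  (check: 762·(-1) + 266·3 = 36)
  q = 6: r = 14, s = 1 − 6·(-1) = 7, t = -2 − 6·3 = -20  (check: 762·7 + 266·(-20) = 14)
  q = 2: r = 8, s = -1 − 2·7 = -15, t = 3 − 2·(-20) = 43  (check: 762·(-15) + 266·43 = 8)
  q = 1: r = 6, s = 7 − 1·(-15) = 22, t = -20 − 1·43 = -63  (check: 762·22 + 266·(-63) = 6)
  q = 1: r = 2, s = -15 − 1·22 = -37, t = 43 − 1·(-63) = 106  (check: 762·(-37) + 266·106 = 2)
The row with r = 2 (the gcd) gives the Bezout coefficients s = -37, t = 106.
Result: 762 · (-37) + 266 · (106) = 2.

gcd(762, 266) = 2; s = -37, t = 106 (check: 762·(-37) + 266·106 = 2).


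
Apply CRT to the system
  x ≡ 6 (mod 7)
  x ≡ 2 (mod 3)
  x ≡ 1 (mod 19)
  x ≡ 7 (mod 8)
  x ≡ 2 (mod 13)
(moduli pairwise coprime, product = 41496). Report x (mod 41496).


Product of moduli M = 7 · 3 · 19 · 8 · 13 = 41496.
Merge one congruence at a time:
  Start: x ≡ 6 (mod 7).
  Combine with x ≡ 2 (mod 3); new modulus lcm = 21.
    Write x = 6 + 7·t and substitute into x ≡ 2 (mod 3): 7·t ≡ 2 − 6 = -4 (mod 3).
    Reduce coefficients mod 3: 1·t ≡ 2 (mod 3).
    So t ≡ 2 (mod 3).
    Then x = 6 + 7·2 = 20, valid modulo lcm(7, 3) = 21: x ≡ 20 (mod 21).
  Combine with x ≡ 1 (mod 19); new modulus lcm = 399.
    Write x = 20 + 21·t and substitute into x ≡ 1 (mod 19): 21·t ≡ 1 − 20 = -19 (mod 19).
    Reduce coefficients mod 19: 2·t ≡ 0 (mod 19).
    The inverse of 2 mod 19 is 10 (since 2·10 = 20 = 1·19 + 1), so t ≡ 10·0 = 0 ≡ 0 (mod 19).
    Then x = 20 + 21·0 = 20, valid modulo lcm(21, 19) = 399: x ≡ 20 (mod 399).
  Combine with x ≡ 7 (mod 8); new modulus lcm = 3192.
    Write x = 20 + 399·t and substitute into x ≡ 7 (mod 8): 399·t ≡ 7 − 20 = -13 (mod 8).
    Reduce coefficients mod 8: 7·t ≡ 3 (mod 8).
    The inverse of 7 mod 8 is 7 (since 7·7 = 49 = 6·8 + 1), so t ≡ 7·3 = 21 ≡ 5 (mod 8).
    Then x = 20 + 399·5 = 2015, valid modulo lcm(399, 8) = 3192: x ≡ 2015 (mod 3192).
  Combine with x ≡ 2 (mod 13); new modulus lcm = 41496.
    Write x = 2015 + 3192·t and substitute into x ≡ 2 (mod 13): 3192·t ≡ 2 − 2015 = -2013 (mod 13).
    Reduce coefficients mod 13: 7·t ≡ 2 (mod 13).
    The inverse of 7 mod 13 is 2 (since 7·2 = 14 = 1·13 + 1), so t ≡ 2·2 = 4 ≡ 4 (mod 13).
    Then x = 2015 + 3192·4 = 14783, valid modulo lcm(3192, 13) = 41496: x ≡ 14783 (mod 41496).
Verify against each original: 14783 mod 7 = 6, 14783 mod 3 = 2, 14783 mod 19 = 1, 14783 mod 8 = 7, 14783 mod 13 = 2.

x ≡ 14783 (mod 41496).


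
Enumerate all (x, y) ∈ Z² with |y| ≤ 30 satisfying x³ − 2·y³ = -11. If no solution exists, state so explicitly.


The equation is x³ - 2y³ = -11. For fixed y, x³ = 2·y³ − 11, so a solution requires the RHS to be a perfect cube.
Strategy: iterate y from -30 to 30, compute RHS = 2·y³ − 11, and check whether it is a (positive or negative) perfect cube.
Check small values of y:
  y = 0: RHS = -11 is not a perfect cube.
  y = 1: RHS = -9 is not a perfect cube.
  y = -1: RHS = -13 is not a perfect cube.
  y = 2: RHS = 5 is not a perfect cube.
  y = -2: RHS = -27 = (-3)³ ⇒ x = -3 works.
  y = 3: RHS = 43 is not a perfect cube.
  y = -3: RHS = -65 is not a perfect cube.
Continuing the search up to |y| = 30 finds no further solutions beyond those listed.
Collected solutions: (-3, -2).

Solutions (with |y| ≤ 30): (-3, -2).


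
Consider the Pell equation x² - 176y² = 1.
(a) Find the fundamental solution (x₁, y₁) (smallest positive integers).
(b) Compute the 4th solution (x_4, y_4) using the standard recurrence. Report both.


Step 1: Find the fundamental solution (x₁, y₁) of x² - 176y² = 1.
  Expand √176 as a continued fraction. a₀ = ⌊√176⌋ = 13; iterate m_{k+1} = d_k·a_k − m_k, d_{k+1} = (176 − m_{k+1}²)/d_k, a_{k+1} = ⌊(a₀ + m_{k+1})/d_{k+1}⌋ (starting m₀ = 0, d₀ = 1), with convergents p_k = a_k·p_{k-1} + p_{k-2}, q_k = a_k·q_{k-1} + q_{k-2} (p₋₁ = 1, q₋₁ = 0):
  k = 0: a₀ = 13; p₀/q₀ = 13/1; p₀² − 176·q₀² = 169 − 176 = -7.
  k = 1: m = 13, d = 7, a = ⌊(13 + 13)/7⌋ = 3; p/q = (3·13 + 1)/(3·1 + 0) = 40/3; p² − 176·q² = 1600 − 1584 = 16.
  k = 2: m = 8, d = 16, a = ⌊(13 + 8)/16⌋ = 1; p/q = (1·40 + 13)/(1·3 + 1) = 53/4; p² − 176·q² = 2809 − 2816 = -7.
  k = 3: m = 8, d = 7, a = ⌊(13 + 8)/7⌋ = 3; p/q = (3·53 + 40)/(3·4 + 3) = 199/15; p² − 176·q² = 39601 − 39600 = 1.
  The first convergent with p² − 176·q² = 1 gives the fundamental solution (x₁, y₁) = (199, 15).
Step 2: Apply the recurrence (x_{n+1}, y_{n+1}) = (x₁x_n + 176y₁y_n, x₁y_n + y₁x_n) repeatedly.
  From (x_1, y_1) = (199, 15): x_2 = 199·199 + 176·15·15 = 79201; y_2 = 199·15 + 15·199 = 5970.
  From (x_2, y_2) = (79201, 5970): x_3 = 199·79201 + 176·15·5970 = 31521799; y_3 = 199·5970 + 15·79201 = 2376045.
  From (x_3, y_3) = (31521799, 2376045): x_4 = 199·31521799 + 176·15·2376045 = 12545596801; y_4 = 199·2376045 + 15·31521799 = 945659940.
Step 3: Verify x_4² - 176·y_4² = 157391999093261433601 - 157391999093261433600 = 1 (should be 1). ✓

(x_1, y_1) = (199, 15); (x_4, y_4) = (12545596801, 945659940).
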